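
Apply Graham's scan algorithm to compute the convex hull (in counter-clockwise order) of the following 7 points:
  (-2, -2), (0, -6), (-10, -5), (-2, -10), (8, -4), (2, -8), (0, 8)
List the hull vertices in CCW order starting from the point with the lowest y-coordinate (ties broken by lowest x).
Hull (CCW) = [(-2, -10), (2, -8), (8, -4), (0, 8), (-10, -5)]

Graham scan procedure:
  1. Find the pivot p₀ = point with lowest y (tie → lowest x): (-2, -10).
  2. Sort the remaining points by polar angle around p₀.
  3. Walk through sorted points, maintaining a stack; pop the top while the last three entries make a non-left turn (cross product ≤ 0).
  4. Final stack is the convex hull in CCW order: (-2, -10), (2, -8), (8, -4), (0, 8), (-10, -5).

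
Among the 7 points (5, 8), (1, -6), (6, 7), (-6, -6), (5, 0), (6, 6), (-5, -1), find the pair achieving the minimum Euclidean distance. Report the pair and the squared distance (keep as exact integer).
Pair = ((6, 7), (6, 6)); squared distance = 1

Compute all C(7, 2) = 21 pairwise squared distances (x_i − x_j)² + (y_i − y_j)². The minimum is 1, attained by the pair ((6, 7), (6, 6)).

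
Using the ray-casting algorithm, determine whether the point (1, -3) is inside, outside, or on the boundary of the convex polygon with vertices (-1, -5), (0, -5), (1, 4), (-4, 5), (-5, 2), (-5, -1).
The point (1, -3) lies strictly outside the polygon

Cast a horizontal ray to the right from the query point and count how many polygon edges it crosses (each edge strictly once or zero times, handled with the usual half-open convention). 
Parity of crossings → even ⇒ outside.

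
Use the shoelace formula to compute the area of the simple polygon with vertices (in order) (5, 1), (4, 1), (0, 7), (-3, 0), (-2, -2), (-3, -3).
Area = 34

Shoelace formula: Area = (1/2) |Σ_i (x_i · y_{i+1} − x_{i+1} · y_i)| (indices mod n). Compute each cross term:
  (5)(1) − (4)(1) = 1
  (4)(7) − (0)(1) = 28
  (0)(0) − (-3)(7) = 21
  (-3)(-2) − (-2)(0) = 6
  (-2)(-3) − (-3)(-2) = 0
  (-3)(1) − (5)(-3) = 12
Sum = 68, so (signed) Area = 68/2 = 34, |Area| = 34.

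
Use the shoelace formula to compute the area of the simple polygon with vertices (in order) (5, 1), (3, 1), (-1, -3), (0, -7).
Area = 18

Shoelace formula: Area = (1/2) |Σ_i (x_i · y_{i+1} − x_{i+1} · y_i)| (indices mod n). Compute each cross term:
  (5)(1) − (3)(1) = 2
  (3)(-3) − (-1)(1) = -8
  (-1)(-7) − (0)(-3) = 7
  (0)(1) − (5)(-7) = 35
Sum = 36, so (signed) Area = 36/2 = 18, |Area| = 18.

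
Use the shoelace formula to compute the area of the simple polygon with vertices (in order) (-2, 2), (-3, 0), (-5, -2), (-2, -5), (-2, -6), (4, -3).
Area = 67/2

Shoelace formula: Area = (1/2) |Σ_i (x_i · y_{i+1} − x_{i+1} · y_i)| (indices mod n). Compute each cross term:
  (-2)(0) − (-3)(2) = 6
  (-3)(-2) − (-5)(0) = 6
  (-5)(-5) − (-2)(-2) = 21
  (-2)(-6) − (-2)(-5) = 2
  (-2)(-3) − (4)(-6) = 30
  (4)(2) − (-2)(-3) = 2
Sum = 67, so (signed) Area = 67/2 = 67/2, |Area| = 67/2.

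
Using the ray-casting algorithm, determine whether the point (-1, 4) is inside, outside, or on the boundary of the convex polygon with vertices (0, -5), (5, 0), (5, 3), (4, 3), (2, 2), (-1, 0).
The point (-1, 4) lies strictly outside the polygon

Cast a horizontal ray to the right from the query point and count how many polygon edges it crosses (each edge strictly once or zero times, handled with the usual half-open convention). 
Parity of crossings → even ⇒ outside.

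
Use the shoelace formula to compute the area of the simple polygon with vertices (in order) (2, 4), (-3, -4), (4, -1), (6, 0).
Area = 53/2

Shoelace formula: Area = (1/2) |Σ_i (x_i · y_{i+1} − x_{i+1} · y_i)| (indices mod n). Compute each cross term:
  (2)(-4) − (-3)(4) = 4
  (-3)(-1) − (4)(-4) = 19
  (4)(0) − (6)(-1) = 6
  (6)(4) − (2)(0) = 24
Sum = 53, so (signed) Area = 53/2 = 53/2, |Area| = 53/2.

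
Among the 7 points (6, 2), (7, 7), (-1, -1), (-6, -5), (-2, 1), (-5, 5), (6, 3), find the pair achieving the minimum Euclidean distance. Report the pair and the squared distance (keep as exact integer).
Pair = ((6, 2), (6, 3)); squared distance = 1

Compute all C(7, 2) = 21 pairwise squared distances (x_i − x_j)² + (y_i − y_j)². The minimum is 1, attained by the pair ((6, 2), (6, 3)).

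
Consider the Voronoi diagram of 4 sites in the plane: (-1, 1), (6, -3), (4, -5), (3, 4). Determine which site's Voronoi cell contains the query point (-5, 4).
Nearest site = (-1, 1)

The Voronoi cell of site s contains exactly those query points closer to s than to any other site. Compute squared distances from q = (-5, 4) to each site:
  (-1 − -5)² + (1 − 4)² = 25
  (3 − -5)² + (4 − 4)² = 64
  (4 − -5)² + (-5 − 4)² = 162
  (6 − -5)² + (-3 − 4)² = 170
Minimum is attained by (-1, 1), so q lies in its Voronoi cell.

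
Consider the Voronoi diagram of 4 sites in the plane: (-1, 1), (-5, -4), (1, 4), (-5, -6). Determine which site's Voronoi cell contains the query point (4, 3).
Nearest site = (1, 4)

The Voronoi cell of site s contains exactly those query points closer to s than to any other site. Compute squared distances from q = (4, 3) to each site:
  (1 − 4)² + (4 − 3)² = 10
  (-1 − 4)² + (1 − 3)² = 29
  (-5 − 4)² + (-4 − 3)² = 130
  (-5 − 4)² + (-6 − 3)² = 162
Minimum is attained by (1, 4), so q lies in its Voronoi cell.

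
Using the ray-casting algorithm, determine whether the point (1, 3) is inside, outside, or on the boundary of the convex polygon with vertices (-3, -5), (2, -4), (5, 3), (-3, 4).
The point (1, 3) lies strictly inside the polygon

Cast a horizontal ray to the right from the query point and count how many polygon edges it crosses (each edge strictly once or zero times, handled with the usual half-open convention). 
Parity of crossings → odd ⇒ inside.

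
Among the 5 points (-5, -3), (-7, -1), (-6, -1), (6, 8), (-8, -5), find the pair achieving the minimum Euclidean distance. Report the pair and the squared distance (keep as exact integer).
Pair = ((-7, -1), (-6, -1)); squared distance = 1

Compute all C(5, 2) = 10 pairwise squared distances (x_i − x_j)² + (y_i − y_j)². The minimum is 1, attained by the pair ((-7, -1), (-6, -1)).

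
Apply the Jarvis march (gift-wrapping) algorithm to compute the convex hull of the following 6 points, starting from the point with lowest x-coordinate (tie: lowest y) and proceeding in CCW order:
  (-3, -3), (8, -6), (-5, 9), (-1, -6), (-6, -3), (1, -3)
Hull (CCW) = [(-6, -3), (-1, -6), (8, -6), (-5, 9)]

Jarvis march: at each step, from the current hull vertex p, select the next vertex q as the point such that every other point lies strictly to the left of (or on) the directed line p → q. (Equivalently: for every other point r, the cross product (q − p) × (r − p) ≥ 0.)
Starting point (lowest x, tie lowest y): (-6, -3). Wrap until returning to start. Resulting hull: (-6, -3), (-1, -6), (8, -6), (-5, 9).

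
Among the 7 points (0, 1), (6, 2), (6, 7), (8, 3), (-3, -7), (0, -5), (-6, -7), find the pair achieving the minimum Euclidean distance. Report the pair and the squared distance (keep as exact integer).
Pair = ((6, 2), (8, 3)); squared distance = 5

Compute all C(7, 2) = 21 pairwise squared distances (x_i − x_j)² + (y_i − y_j)². The minimum is 5, attained by the pair ((6, 2), (8, 3)).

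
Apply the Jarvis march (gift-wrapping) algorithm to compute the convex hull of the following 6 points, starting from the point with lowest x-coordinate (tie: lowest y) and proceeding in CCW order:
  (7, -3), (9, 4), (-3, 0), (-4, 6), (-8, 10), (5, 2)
Hull (CCW) = [(-8, 10), (-3, 0), (7, -3), (9, 4)]

Jarvis march: at each step, from the current hull vertex p, select the next vertex q as the point such that every other point lies strictly to the left of (or on) the directed line p → q. (Equivalently: for every other point r, the cross product (q − p) × (r − p) ≥ 0.)
Starting point (lowest x, tie lowest y): (-8, 10). Wrap until returning to start. Resulting hull: (-8, 10), (-3, 0), (7, -3), (9, 4).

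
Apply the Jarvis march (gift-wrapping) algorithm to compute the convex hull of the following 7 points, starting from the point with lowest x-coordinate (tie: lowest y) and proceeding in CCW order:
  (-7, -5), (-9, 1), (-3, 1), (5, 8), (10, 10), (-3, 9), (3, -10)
Hull (CCW) = [(-9, 1), (-7, -5), (3, -10), (10, 10), (-3, 9)]

Jarvis march: at each step, from the current hull vertex p, select the next vertex q as the point such that every other point lies strictly to the left of (or on) the directed line p → q. (Equivalently: for every other point r, the cross product (q − p) × (r − p) ≥ 0.)
Starting point (lowest x, tie lowest y): (-9, 1). Wrap until returning to start. Resulting hull: (-9, 1), (-7, -5), (3, -10), (10, 10), (-3, 9).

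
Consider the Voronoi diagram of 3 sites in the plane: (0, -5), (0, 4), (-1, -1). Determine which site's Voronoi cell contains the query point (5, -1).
Nearest site = (-1, -1)

The Voronoi cell of site s contains exactly those query points closer to s than to any other site. Compute squared distances from q = (5, -1) to each site:
  (-1 − 5)² + (-1 − -1)² = 36
  (0 − 5)² + (-5 − -1)² = 41
  (0 − 5)² + (4 − -1)² = 50
Minimum is attained by (-1, -1), so q lies in its Voronoi cell.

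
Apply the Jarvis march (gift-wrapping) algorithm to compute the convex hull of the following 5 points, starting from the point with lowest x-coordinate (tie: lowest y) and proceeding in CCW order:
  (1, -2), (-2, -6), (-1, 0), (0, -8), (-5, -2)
Hull (CCW) = [(-5, -2), (-2, -6), (0, -8), (1, -2), (-1, 0)]

Jarvis march: at each step, from the current hull vertex p, select the next vertex q as the point such that every other point lies strictly to the left of (or on) the directed line p → q. (Equivalently: for every other point r, the cross product (q − p) × (r − p) ≥ 0.)
Starting point (lowest x, tie lowest y): (-5, -2). Wrap until returning to start. Resulting hull: (-5, -2), (-2, -6), (0, -8), (1, -2), (-1, 0).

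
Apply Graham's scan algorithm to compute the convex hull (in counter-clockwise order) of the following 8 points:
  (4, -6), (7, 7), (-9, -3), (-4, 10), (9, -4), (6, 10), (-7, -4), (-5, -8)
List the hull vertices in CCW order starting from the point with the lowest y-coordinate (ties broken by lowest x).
Hull (CCW) = [(-5, -8), (4, -6), (9, -4), (7, 7), (6, 10), (-4, 10), (-9, -3)]

Graham scan procedure:
  1. Find the pivot p₀ = point with lowest y (tie → lowest x): (-5, -8).
  2. Sort the remaining points by polar angle around p₀.
  3. Walk through sorted points, maintaining a stack; pop the top while the last three entries make a non-left turn (cross product ≤ 0).
  4. Final stack is the convex hull in CCW order: (-5, -8), (4, -6), (9, -4), (7, 7), (6, 10), (-4, 10), (-9, -3).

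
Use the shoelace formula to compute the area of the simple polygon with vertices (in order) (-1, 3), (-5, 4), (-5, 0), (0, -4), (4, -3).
Area = 38

Shoelace formula: Area = (1/2) |Σ_i (x_i · y_{i+1} − x_{i+1} · y_i)| (indices mod n). Compute each cross term:
  (-1)(4) − (-5)(3) = 11
  (-5)(0) − (-5)(4) = 20
  (-5)(-4) − (0)(0) = 20
  (0)(-3) − (4)(-4) = 16
  (4)(3) − (-1)(-3) = 9
Sum = 76, so (signed) Area = 76/2 = 38, |Area| = 38.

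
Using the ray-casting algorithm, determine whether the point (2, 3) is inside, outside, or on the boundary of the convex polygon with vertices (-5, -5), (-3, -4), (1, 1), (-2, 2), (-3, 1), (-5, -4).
The point (2, 3) lies strictly outside the polygon

Cast a horizontal ray to the right from the query point and count how many polygon edges it crosses (each edge strictly once or zero times, handled with the usual half-open convention). 
Parity of crossings → even ⇒ outside.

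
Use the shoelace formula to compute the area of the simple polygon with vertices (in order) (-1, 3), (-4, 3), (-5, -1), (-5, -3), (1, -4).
Area = 30

Shoelace formula: Area = (1/2) |Σ_i (x_i · y_{i+1} − x_{i+1} · y_i)| (indices mod n). Compute each cross term:
  (-1)(3) − (-4)(3) = 9
  (-4)(-1) − (-5)(3) = 19
  (-5)(-3) − (-5)(-1) = 10
  (-5)(-4) − (1)(-3) = 23
  (1)(3) − (-1)(-4) = -1
Sum = 60, so (signed) Area = 60/2 = 30, |Area| = 30.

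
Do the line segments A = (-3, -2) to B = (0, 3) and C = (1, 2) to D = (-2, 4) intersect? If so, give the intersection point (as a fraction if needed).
Yes; intersection at (-1/7, 58/21) (t = 20/21 on AB, s = 8/21 on CD)

Parametrize AB as A + t(B − A) = (-3 + 3 t, -2 + 5 t) and CD as C + s(D − C) = (1 + -3 s, 2 + 2 s). Solve the linear system for (t, s). Determinant = -21 ≠ 0, so a unique intersection of the containing lines exists. Solution: t = 20/21, s = 8/21 — both in [0, 1], so the segments cross. Intersection point: (-1/7, 58/21).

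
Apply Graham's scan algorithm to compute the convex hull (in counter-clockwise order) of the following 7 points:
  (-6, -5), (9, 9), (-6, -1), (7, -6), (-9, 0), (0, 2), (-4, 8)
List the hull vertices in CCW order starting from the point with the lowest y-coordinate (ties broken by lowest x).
Hull (CCW) = [(7, -6), (9, 9), (-4, 8), (-9, 0), (-6, -5)]

Graham scan procedure:
  1. Find the pivot p₀ = point with lowest y (tie → lowest x): (7, -6).
  2. Sort the remaining points by polar angle around p₀.
  3. Walk through sorted points, maintaining a stack; pop the top while the last three entries make a non-left turn (cross product ≤ 0).
  4. Final stack is the convex hull in CCW order: (7, -6), (9, 9), (-4, 8), (-9, 0), (-6, -5).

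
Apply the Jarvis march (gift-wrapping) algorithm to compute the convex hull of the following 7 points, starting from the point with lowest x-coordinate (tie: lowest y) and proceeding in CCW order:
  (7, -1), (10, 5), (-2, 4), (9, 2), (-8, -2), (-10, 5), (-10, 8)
Hull (CCW) = [(-10, 5), (-8, -2), (7, -1), (9, 2), (10, 5), (-10, 8)]

Jarvis march: at each step, from the current hull vertex p, select the next vertex q as the point such that every other point lies strictly to the left of (or on) the directed line p → q. (Equivalently: for every other point r, the cross product (q − p) × (r − p) ≥ 0.)
Starting point (lowest x, tie lowest y): (-10, 5). Wrap until returning to start. Resulting hull: (-10, 5), (-8, -2), (7, -1), (9, 2), (10, 5), (-10, 8).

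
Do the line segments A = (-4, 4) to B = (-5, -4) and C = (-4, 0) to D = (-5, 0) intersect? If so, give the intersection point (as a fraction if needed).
Yes; intersection at (-9/2, 0) (t = 1/2 on AB, s = 1/2 on CD)

Parametrize AB as A + t(B − A) = (-4 + -1 t, 4 + -8 t) and CD as C + s(D − C) = (-4 + -1 s, 0 + 0 s). Solve the linear system for (t, s). Determinant = 8 ≠ 0, so a unique intersection of the containing lines exists. Solution: t = 1/2, s = 1/2 — both in [0, 1], so the segments cross. Intersection point: (-9/2, 0).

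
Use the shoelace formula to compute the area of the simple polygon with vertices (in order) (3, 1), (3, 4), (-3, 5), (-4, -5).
Area = 41

Shoelace formula: Area = (1/2) |Σ_i (x_i · y_{i+1} − x_{i+1} · y_i)| (indices mod n). Compute each cross term:
  (3)(4) − (3)(1) = 9
  (3)(5) − (-3)(4) = 27
  (-3)(-5) − (-4)(5) = 35
  (-4)(1) − (3)(-5) = 11
Sum = 82, so (signed) Area = 82/2 = 41, |Area| = 41.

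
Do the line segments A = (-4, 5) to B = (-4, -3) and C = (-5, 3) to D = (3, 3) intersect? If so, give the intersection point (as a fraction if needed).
Yes; intersection at (-4, 3) (t = 1/4 on AB, s = 1/8 on CD)

Parametrize AB as A + t(B − A) = (-4 + 0 t, 5 + -8 t) and CD as C + s(D − C) = (-5 + 8 s, 3 + 0 s). Solve the linear system for (t, s). Determinant = -64 ≠ 0, so a unique intersection of the containing lines exists. Solution: t = 1/4, s = 1/8 — both in [0, 1], so the segments cross. Intersection point: (-4, 3).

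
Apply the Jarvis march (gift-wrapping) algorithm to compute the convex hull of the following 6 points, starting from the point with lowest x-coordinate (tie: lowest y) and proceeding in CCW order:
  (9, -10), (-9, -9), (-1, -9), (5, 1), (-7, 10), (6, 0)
Hull (CCW) = [(-9, -9), (9, -10), (6, 0), (5, 1), (-7, 10)]

Jarvis march: at each step, from the current hull vertex p, select the next vertex q as the point such that every other point lies strictly to the left of (or on) the directed line p → q. (Equivalently: for every other point r, the cross product (q − p) × (r − p) ≥ 0.)
Starting point (lowest x, tie lowest y): (-9, -9). Wrap until returning to start. Resulting hull: (-9, -9), (9, -10), (6, 0), (5, 1), (-7, 10).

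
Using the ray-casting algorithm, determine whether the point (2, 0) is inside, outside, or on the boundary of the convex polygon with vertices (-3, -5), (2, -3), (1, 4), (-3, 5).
The point (2, 0) lies strictly outside the polygon

Cast a horizontal ray to the right from the query point and count how many polygon edges it crosses (each edge strictly once or zero times, handled with the usual half-open convention). 
Parity of crossings → even ⇒ outside.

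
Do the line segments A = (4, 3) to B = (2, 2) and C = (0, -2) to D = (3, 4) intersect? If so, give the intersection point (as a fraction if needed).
Yes; intersection at (2, 2) (t = 1 on AB, s = 2/3 on CD)

Parametrize AB as A + t(B − A) = (4 + -2 t, 3 + -1 t) and CD as C + s(D − C) = (0 + 3 s, -2 + 6 s). Solve the linear system for (t, s). Determinant = 9 ≠ 0, so a unique intersection of the containing lines exists. Solution: t = 1, s = 2/3 — both in [0, 1], so the segments cross. Intersection point: (2, 2).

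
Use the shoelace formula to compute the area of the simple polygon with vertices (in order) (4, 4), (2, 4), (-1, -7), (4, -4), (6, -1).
Area = 39

Shoelace formula: Area = (1/2) |Σ_i (x_i · y_{i+1} − x_{i+1} · y_i)| (indices mod n). Compute each cross term:
  (4)(4) − (2)(4) = 8
  (2)(-7) − (-1)(4) = -10
  (-1)(-4) − (4)(-7) = 32
  (4)(-1) − (6)(-4) = 20
  (6)(4) − (4)(-1) = 28
Sum = 78, so (signed) Area = 78/2 = 39, |Area| = 39.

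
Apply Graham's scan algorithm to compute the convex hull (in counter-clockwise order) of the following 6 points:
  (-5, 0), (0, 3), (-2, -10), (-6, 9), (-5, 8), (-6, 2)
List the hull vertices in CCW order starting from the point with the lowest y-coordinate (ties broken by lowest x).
Hull (CCW) = [(-2, -10), (0, 3), (-6, 9), (-6, 2)]

Graham scan procedure:
  1. Find the pivot p₀ = point with lowest y (tie → lowest x): (-2, -10).
  2. Sort the remaining points by polar angle around p₀.
  3. Walk through sorted points, maintaining a stack; pop the top while the last three entries make a non-left turn (cross product ≤ 0).
  4. Final stack is the convex hull in CCW order: (-2, -10), (0, 3), (-6, 9), (-6, 2).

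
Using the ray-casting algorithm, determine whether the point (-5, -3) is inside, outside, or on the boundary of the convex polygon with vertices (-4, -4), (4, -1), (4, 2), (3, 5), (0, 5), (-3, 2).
The point (-5, -3) lies strictly outside the polygon

Cast a horizontal ray to the right from the query point and count how many polygon edges it crosses (each edge strictly once or zero times, handled with the usual half-open convention). 
Parity of crossings → even ⇒ outside.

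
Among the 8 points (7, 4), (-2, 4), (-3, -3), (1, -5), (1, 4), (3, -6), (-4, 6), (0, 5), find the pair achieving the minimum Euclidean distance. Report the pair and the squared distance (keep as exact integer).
Pair = ((1, 4), (0, 5)); squared distance = 2

Compute all C(8, 2) = 28 pairwise squared distances (x_i − x_j)² + (y_i − y_j)². The minimum is 2, attained by the pair ((1, 4), (0, 5)).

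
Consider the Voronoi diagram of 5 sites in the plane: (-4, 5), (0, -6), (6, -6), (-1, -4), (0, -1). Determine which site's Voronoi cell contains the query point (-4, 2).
Nearest site = (-4, 5)

The Voronoi cell of site s contains exactly those query points closer to s than to any other site. Compute squared distances from q = (-4, 2) to each site:
  (-4 − -4)² + (5 − 2)² = 9
  (0 − -4)² + (-1 − 2)² = 25
  (-1 − -4)² + (-4 − 2)² = 45
  (0 − -4)² + (-6 − 2)² = 80
  (6 − -4)² + (-6 − 2)² = 164
Minimum is attained by (-4, 5), so q lies in its Voronoi cell.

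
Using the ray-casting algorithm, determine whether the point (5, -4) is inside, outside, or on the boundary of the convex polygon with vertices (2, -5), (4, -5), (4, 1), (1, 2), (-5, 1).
The point (5, -4) lies strictly outside the polygon

Cast a horizontal ray to the right from the query point and count how many polygon edges it crosses (each edge strictly once or zero times, handled with the usual half-open convention). 
Parity of crossings → even ⇒ outside.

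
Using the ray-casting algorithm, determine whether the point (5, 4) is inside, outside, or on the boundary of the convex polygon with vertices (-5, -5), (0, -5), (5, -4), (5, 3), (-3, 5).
The point (5, 4) lies strictly outside the polygon

Cast a horizontal ray to the right from the query point and count how many polygon edges it crosses (each edge strictly once or zero times, handled with the usual half-open convention). 
Parity of crossings → even ⇒ outside.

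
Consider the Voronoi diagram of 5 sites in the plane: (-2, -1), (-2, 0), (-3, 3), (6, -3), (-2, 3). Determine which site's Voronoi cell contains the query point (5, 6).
Nearest site = (-2, 3)

The Voronoi cell of site s contains exactly those query points closer to s than to any other site. Compute squared distances from q = (5, 6) to each site:
  (-2 − 5)² + (3 − 6)² = 58
  (-3 − 5)² + (3 − 6)² = 73
  (6 − 5)² + (-3 − 6)² = 82
  (-2 − 5)² + (0 − 6)² = 85
  (-2 − 5)² + (-1 − 6)² = 98
Minimum is attained by (-2, 3), so q lies in its Voronoi cell.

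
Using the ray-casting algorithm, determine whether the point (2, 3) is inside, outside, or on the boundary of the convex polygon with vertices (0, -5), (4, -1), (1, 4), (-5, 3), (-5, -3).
The point (2, 3) lies strictly outside the polygon

Cast a horizontal ray to the right from the query point and count how many polygon edges it crosses (each edge strictly once or zero times, handled with the usual half-open convention). 
Parity of crossings → even ⇒ outside.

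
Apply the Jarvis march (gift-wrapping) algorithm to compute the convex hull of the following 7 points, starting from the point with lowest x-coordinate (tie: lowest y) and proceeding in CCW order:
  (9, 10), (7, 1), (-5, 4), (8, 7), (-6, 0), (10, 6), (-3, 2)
Hull (CCW) = [(-6, 0), (7, 1), (10, 6), (9, 10), (-5, 4)]

Jarvis march: at each step, from the current hull vertex p, select the next vertex q as the point such that every other point lies strictly to the left of (or on) the directed line p → q. (Equivalently: for every other point r, the cross product (q − p) × (r − p) ≥ 0.)
Starting point (lowest x, tie lowest y): (-6, 0). Wrap until returning to start. Resulting hull: (-6, 0), (7, 1), (10, 6), (9, 10), (-5, 4).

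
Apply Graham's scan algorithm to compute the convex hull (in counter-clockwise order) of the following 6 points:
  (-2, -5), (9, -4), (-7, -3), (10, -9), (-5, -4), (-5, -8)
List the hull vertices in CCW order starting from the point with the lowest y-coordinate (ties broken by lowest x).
Hull (CCW) = [(10, -9), (9, -4), (-7, -3), (-5, -8)]

Graham scan procedure:
  1. Find the pivot p₀ = point with lowest y (tie → lowest x): (10, -9).
  2. Sort the remaining points by polar angle around p₀.
  3. Walk through sorted points, maintaining a stack; pop the top while the last three entries make a non-left turn (cross product ≤ 0).
  4. Final stack is the convex hull in CCW order: (10, -9), (9, -4), (-7, -3), (-5, -8).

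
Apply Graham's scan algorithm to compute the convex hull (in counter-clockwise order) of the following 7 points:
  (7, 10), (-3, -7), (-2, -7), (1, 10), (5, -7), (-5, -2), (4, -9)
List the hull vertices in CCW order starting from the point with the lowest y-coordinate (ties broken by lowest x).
Hull (CCW) = [(4, -9), (5, -7), (7, 10), (1, 10), (-5, -2), (-3, -7)]

Graham scan procedure:
  1. Find the pivot p₀ = point with lowest y (tie → lowest x): (4, -9).
  2. Sort the remaining points by polar angle around p₀.
  3. Walk through sorted points, maintaining a stack; pop the top while the last three entries make a non-left turn (cross product ≤ 0).
  4. Final stack is the convex hull in CCW order: (4, -9), (5, -7), (7, 10), (1, 10), (-5, -2), (-3, -7).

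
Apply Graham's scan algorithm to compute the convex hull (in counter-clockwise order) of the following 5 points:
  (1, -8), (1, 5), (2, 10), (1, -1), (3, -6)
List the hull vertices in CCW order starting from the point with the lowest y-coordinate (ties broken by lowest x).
Hull (CCW) = [(1, -8), (3, -6), (2, 10), (1, 5)]

Graham scan procedure:
  1. Find the pivot p₀ = point with lowest y (tie → lowest x): (1, -8).
  2. Sort the remaining points by polar angle around p₀.
  3. Walk through sorted points, maintaining a stack; pop the top while the last three entries make a non-left turn (cross product ≤ 0).
  4. Final stack is the convex hull in CCW order: (1, -8), (3, -6), (2, 10), (1, 5).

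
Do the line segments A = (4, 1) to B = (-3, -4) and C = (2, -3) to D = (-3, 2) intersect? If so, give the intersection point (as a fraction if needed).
Yes; intersection at (1/2, -3/2) (t = 1/2 on AB, s = 3/10 on CD)

Parametrize AB as A + t(B − A) = (4 + -7 t, 1 + -5 t) and CD as C + s(D − C) = (2 + -5 s, -3 + 5 s). Solve the linear system for (t, s). Determinant = 60 ≠ 0, so a unique intersection of the containing lines exists. Solution: t = 1/2, s = 3/10 — both in [0, 1], so the segments cross. Intersection point: (1/2, -3/2).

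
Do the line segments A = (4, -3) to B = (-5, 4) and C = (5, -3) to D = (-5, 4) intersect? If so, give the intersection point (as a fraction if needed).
Yes; intersection at (-5, 4) (t = 1 on AB, s = 1 on CD)

Parametrize AB as A + t(B − A) = (4 + -9 t, -3 + 7 t) and CD as C + s(D − C) = (5 + -10 s, -3 + 7 s). Solve the linear system for (t, s). Determinant = -7 ≠ 0, so a unique intersection of the containing lines exists. Solution: t = 1, s = 1 — both in [0, 1], so the segments cross. Intersection point: (-5, 4).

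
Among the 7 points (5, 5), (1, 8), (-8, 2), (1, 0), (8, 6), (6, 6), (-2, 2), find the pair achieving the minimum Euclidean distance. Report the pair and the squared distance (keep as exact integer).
Pair = ((5, 5), (6, 6)); squared distance = 2

Compute all C(7, 2) = 21 pairwise squared distances (x_i − x_j)² + (y_i − y_j)². The minimum is 2, attained by the pair ((5, 5), (6, 6)).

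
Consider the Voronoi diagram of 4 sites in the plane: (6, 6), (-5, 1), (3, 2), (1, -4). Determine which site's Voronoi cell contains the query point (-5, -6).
Nearest site = (1, -4)

The Voronoi cell of site s contains exactly those query points closer to s than to any other site. Compute squared distances from q = (-5, -6) to each site:
  (1 − -5)² + (-4 − -6)² = 40
  (-5 − -5)² + (1 − -6)² = 49
  (3 − -5)² + (2 − -6)² = 128
  (6 − -5)² + (6 − -6)² = 265
Minimum is attained by (1, -4), so q lies in its Voronoi cell.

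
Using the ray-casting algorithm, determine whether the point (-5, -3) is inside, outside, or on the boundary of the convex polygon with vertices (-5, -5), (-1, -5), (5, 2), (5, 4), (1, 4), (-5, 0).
The point (-5, -3) lies on the polygon boundary

Boundary check: the query satisfies the collinearity and bounding-box conditions for some polygon edge, so it lies exactly on the boundary.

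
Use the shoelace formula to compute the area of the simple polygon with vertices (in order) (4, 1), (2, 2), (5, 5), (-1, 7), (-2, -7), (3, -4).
Area = 115/2

Shoelace formula: Area = (1/2) |Σ_i (x_i · y_{i+1} − x_{i+1} · y_i)| (indices mod n). Compute each cross term:
  (4)(2) − (2)(1) = 6
  (2)(5) − (5)(2) = 0
  (5)(7) − (-1)(5) = 40
  (-1)(-7) − (-2)(7) = 21
  (-2)(-4) − (3)(-7) = 29
  (3)(1) − (4)(-4) = 19
Sum = 115, so (signed) Area = 115/2 = 115/2, |Area| = 115/2.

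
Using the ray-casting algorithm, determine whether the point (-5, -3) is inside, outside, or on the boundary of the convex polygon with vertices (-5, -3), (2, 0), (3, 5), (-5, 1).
The point (-5, -3) lies on the polygon boundary

Boundary check: the query satisfies the collinearity and bounding-box conditions for some polygon edge, so it lies exactly on the boundary.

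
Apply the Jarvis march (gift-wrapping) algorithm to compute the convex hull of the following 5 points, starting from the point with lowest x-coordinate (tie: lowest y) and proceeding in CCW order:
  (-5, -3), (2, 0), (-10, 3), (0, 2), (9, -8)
Hull (CCW) = [(-10, 3), (-5, -3), (9, -8), (2, 0), (0, 2)]

Jarvis march: at each step, from the current hull vertex p, select the next vertex q as the point such that every other point lies strictly to the left of (or on) the directed line p → q. (Equivalently: for every other point r, the cross product (q − p) × (r − p) ≥ 0.)
Starting point (lowest x, tie lowest y): (-10, 3). Wrap until returning to start. Resulting hull: (-10, 3), (-5, -3), (9, -8), (2, 0), (0, 2).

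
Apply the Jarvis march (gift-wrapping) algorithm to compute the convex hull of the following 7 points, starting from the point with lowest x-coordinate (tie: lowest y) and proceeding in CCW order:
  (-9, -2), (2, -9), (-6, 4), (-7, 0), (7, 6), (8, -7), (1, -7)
Hull (CCW) = [(-9, -2), (2, -9), (8, -7), (7, 6), (-6, 4)]

Jarvis march: at each step, from the current hull vertex p, select the next vertex q as the point such that every other point lies strictly to the left of (or on) the directed line p → q. (Equivalently: for every other point r, the cross product (q − p) × (r − p) ≥ 0.)
Starting point (lowest x, tie lowest y): (-9, -2). Wrap until returning to start. Resulting hull: (-9, -2), (2, -9), (8, -7), (7, 6), (-6, 4).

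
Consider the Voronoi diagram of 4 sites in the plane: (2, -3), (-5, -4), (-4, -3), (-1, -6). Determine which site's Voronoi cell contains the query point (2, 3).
Nearest site = (2, -3)

The Voronoi cell of site s contains exactly those query points closer to s than to any other site. Compute squared distances from q = (2, 3) to each site:
  (2 − 2)² + (-3 − 3)² = 36
  (-4 − 2)² + (-3 − 3)² = 72
  (-1 − 2)² + (-6 − 3)² = 90
  (-5 − 2)² + (-4 − 3)² = 98
Minimum is attained by (2, -3), so q lies in its Voronoi cell.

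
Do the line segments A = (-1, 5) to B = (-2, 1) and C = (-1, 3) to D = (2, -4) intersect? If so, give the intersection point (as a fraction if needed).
No (intersection of containing lines falls outside at least one segment)

Parametrize and solve: t = 6/19, s = -2/19. At least one of these is outside [0, 1], so the segments do not intersect.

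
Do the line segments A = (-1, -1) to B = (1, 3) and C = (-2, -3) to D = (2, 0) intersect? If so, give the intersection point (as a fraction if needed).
No (intersection of containing lines falls outside at least one segment)

Parametrize and solve: t = -1/2, s = 0. At least one of these is outside [0, 1], so the segments do not intersect.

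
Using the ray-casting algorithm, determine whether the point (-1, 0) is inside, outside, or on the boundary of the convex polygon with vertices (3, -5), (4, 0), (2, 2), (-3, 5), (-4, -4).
The point (-1, 0) lies strictly inside the polygon

Cast a horizontal ray to the right from the query point and count how many polygon edges it crosses (each edge strictly once or zero times, handled with the usual half-open convention). 
Parity of crossings → odd ⇒ inside.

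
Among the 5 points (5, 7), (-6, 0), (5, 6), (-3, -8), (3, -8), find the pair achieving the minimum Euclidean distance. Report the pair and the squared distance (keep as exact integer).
Pair = ((5, 7), (5, 6)); squared distance = 1

Compute all C(5, 2) = 10 pairwise squared distances (x_i − x_j)² + (y_i − y_j)². The minimum is 1, attained by the pair ((5, 7), (5, 6)).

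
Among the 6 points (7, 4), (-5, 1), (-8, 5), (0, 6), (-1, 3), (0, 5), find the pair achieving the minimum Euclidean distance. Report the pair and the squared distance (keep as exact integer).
Pair = ((0, 6), (0, 5)); squared distance = 1

Compute all C(6, 2) = 15 pairwise squared distances (x_i − x_j)² + (y_i − y_j)². The minimum is 1, attained by the pair ((0, 6), (0, 5)).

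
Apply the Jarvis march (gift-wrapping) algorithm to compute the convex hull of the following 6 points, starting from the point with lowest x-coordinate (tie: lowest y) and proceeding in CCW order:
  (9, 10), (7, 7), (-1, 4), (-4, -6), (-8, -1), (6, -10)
Hull (CCW) = [(-8, -1), (-4, -6), (6, -10), (9, 10), (-1, 4)]

Jarvis march: at each step, from the current hull vertex p, select the next vertex q as the point such that every other point lies strictly to the left of (or on) the directed line p → q. (Equivalently: for every other point r, the cross product (q − p) × (r − p) ≥ 0.)
Starting point (lowest x, tie lowest y): (-8, -1). Wrap until returning to start. Resulting hull: (-8, -1), (-4, -6), (6, -10), (9, 10), (-1, 4).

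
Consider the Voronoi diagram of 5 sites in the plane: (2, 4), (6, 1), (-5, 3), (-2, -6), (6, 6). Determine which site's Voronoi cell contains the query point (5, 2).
Nearest site = (6, 1)

The Voronoi cell of site s contains exactly those query points closer to s than to any other site. Compute squared distances from q = (5, 2) to each site:
  (6 − 5)² + (1 − 2)² = 2
  (2 − 5)² + (4 − 2)² = 13
  (6 − 5)² + (6 − 2)² = 17
  (-5 − 5)² + (3 − 2)² = 101
  (-2 − 5)² + (-6 − 2)² = 113
Minimum is attained by (6, 1), so q lies in its Voronoi cell.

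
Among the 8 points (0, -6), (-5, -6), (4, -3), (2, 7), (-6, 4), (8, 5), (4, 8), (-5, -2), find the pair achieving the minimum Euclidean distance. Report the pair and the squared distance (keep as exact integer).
Pair = ((2, 7), (4, 8)); squared distance = 5

Compute all C(8, 2) = 28 pairwise squared distances (x_i − x_j)² + (y_i − y_j)². The minimum is 5, attained by the pair ((2, 7), (4, 8)).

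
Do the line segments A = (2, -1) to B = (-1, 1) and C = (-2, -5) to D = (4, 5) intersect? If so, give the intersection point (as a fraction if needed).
Yes; intersection at (6/7, -5/21) (t = 8/21 on AB, s = 10/21 on CD)

Parametrize AB as A + t(B − A) = (2 + -3 t, -1 + 2 t) and CD as C + s(D − C) = (-2 + 6 s, -5 + 10 s). Solve the linear system for (t, s). Determinant = 42 ≠ 0, so a unique intersection of the containing lines exists. Solution: t = 8/21, s = 10/21 — both in [0, 1], so the segments cross. Intersection point: (6/7, -5/21).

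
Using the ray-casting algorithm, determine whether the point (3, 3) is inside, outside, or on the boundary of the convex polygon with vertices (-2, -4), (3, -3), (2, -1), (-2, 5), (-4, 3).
The point (3, 3) lies strictly outside the polygon

Cast a horizontal ray to the right from the query point and count how many polygon edges it crosses (each edge strictly once or zero times, handled with the usual half-open convention). 
Parity of crossings → even ⇒ outside.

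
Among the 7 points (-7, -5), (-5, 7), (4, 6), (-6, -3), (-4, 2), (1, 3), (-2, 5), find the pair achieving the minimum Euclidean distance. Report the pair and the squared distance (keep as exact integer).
Pair = ((-7, -5), (-6, -3)); squared distance = 5

Compute all C(7, 2) = 21 pairwise squared distances (x_i − x_j)² + (y_i − y_j)². The minimum is 5, attained by the pair ((-7, -5), (-6, -3)).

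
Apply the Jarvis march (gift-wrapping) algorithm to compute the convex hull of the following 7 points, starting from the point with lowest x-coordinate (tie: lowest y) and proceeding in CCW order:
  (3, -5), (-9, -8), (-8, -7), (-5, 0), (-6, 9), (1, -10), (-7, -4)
Hull (CCW) = [(-9, -8), (1, -10), (3, -5), (-6, 9)]

Jarvis march: at each step, from the current hull vertex p, select the next vertex q as the point such that every other point lies strictly to the left of (or on) the directed line p → q. (Equivalently: for every other point r, the cross product (q − p) × (r − p) ≥ 0.)
Starting point (lowest x, tie lowest y): (-9, -8). Wrap until returning to start. Resulting hull: (-9, -8), (1, -10), (3, -5), (-6, 9).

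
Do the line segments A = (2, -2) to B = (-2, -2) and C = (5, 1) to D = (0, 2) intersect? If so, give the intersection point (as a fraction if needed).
No (intersection of containing lines falls outside at least one segment)

Parametrize and solve: t = -9/2, s = -3. At least one of these is outside [0, 1], so the segments do not intersect.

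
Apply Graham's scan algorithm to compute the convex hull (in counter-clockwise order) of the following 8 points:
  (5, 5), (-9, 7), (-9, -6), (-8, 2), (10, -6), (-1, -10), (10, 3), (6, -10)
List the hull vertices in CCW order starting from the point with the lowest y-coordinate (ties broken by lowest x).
Hull (CCW) = [(-1, -10), (6, -10), (10, -6), (10, 3), (5, 5), (-9, 7), (-9, -6)]

Graham scan procedure:
  1. Find the pivot p₀ = point with lowest y (tie → lowest x): (-1, -10).
  2. Sort the remaining points by polar angle around p₀.
  3. Walk through sorted points, maintaining a stack; pop the top while the last three entries make a non-left turn (cross product ≤ 0).
  4. Final stack is the convex hull in CCW order: (-1, -10), (6, -10), (10, -6), (10, 3), (5, 5), (-9, 7), (-9, -6).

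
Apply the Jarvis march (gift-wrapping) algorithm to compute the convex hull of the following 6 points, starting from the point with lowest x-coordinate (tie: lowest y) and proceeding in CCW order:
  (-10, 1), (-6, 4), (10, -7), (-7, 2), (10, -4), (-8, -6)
Hull (CCW) = [(-10, 1), (-8, -6), (10, -7), (10, -4), (-6, 4)]

Jarvis march: at each step, from the current hull vertex p, select the next vertex q as the point such that every other point lies strictly to the left of (or on) the directed line p → q. (Equivalently: for every other point r, the cross product (q − p) × (r − p) ≥ 0.)
Starting point (lowest x, tie lowest y): (-10, 1). Wrap until returning to start. Resulting hull: (-10, 1), (-8, -6), (10, -7), (10, -4), (-6, 4).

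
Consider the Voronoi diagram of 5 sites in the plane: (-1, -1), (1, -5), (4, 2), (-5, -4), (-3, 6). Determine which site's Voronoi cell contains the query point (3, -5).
Nearest site = (1, -5)

The Voronoi cell of site s contains exactly those query points closer to s than to any other site. Compute squared distances from q = (3, -5) to each site:
  (1 − 3)² + (-5 − -5)² = 4
  (-1 − 3)² + (-1 − -5)² = 32
  (4 − 3)² + (2 − -5)² = 50
  (-5 − 3)² + (-4 − -5)² = 65
  (-3 − 3)² + (6 − -5)² = 157
Minimum is attained by (1, -5), so q lies in its Voronoi cell.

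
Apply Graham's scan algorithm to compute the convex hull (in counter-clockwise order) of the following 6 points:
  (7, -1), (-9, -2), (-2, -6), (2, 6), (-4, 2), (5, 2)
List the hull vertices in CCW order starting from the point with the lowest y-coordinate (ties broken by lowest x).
Hull (CCW) = [(-2, -6), (7, -1), (5, 2), (2, 6), (-4, 2), (-9, -2)]

Graham scan procedure:
  1. Find the pivot p₀ = point with lowest y (tie → lowest x): (-2, -6).
  2. Sort the remaining points by polar angle around p₀.
  3. Walk through sorted points, maintaining a stack; pop the top while the last three entries make a non-left turn (cross product ≤ 0).
  4. Final stack is the convex hull in CCW order: (-2, -6), (7, -1), (5, 2), (2, 6), (-4, 2), (-9, -2).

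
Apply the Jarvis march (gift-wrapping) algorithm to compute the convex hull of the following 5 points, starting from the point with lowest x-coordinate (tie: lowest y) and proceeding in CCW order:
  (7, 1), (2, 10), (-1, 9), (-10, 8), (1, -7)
Hull (CCW) = [(-10, 8), (1, -7), (7, 1), (2, 10)]

Jarvis march: at each step, from the current hull vertex p, select the next vertex q as the point such that every other point lies strictly to the left of (or on) the directed line p → q. (Equivalently: for every other point r, the cross product (q − p) × (r − p) ≥ 0.)
Starting point (lowest x, tie lowest y): (-10, 8). Wrap until returning to start. Resulting hull: (-10, 8), (1, -7), (7, 1), (2, 10).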